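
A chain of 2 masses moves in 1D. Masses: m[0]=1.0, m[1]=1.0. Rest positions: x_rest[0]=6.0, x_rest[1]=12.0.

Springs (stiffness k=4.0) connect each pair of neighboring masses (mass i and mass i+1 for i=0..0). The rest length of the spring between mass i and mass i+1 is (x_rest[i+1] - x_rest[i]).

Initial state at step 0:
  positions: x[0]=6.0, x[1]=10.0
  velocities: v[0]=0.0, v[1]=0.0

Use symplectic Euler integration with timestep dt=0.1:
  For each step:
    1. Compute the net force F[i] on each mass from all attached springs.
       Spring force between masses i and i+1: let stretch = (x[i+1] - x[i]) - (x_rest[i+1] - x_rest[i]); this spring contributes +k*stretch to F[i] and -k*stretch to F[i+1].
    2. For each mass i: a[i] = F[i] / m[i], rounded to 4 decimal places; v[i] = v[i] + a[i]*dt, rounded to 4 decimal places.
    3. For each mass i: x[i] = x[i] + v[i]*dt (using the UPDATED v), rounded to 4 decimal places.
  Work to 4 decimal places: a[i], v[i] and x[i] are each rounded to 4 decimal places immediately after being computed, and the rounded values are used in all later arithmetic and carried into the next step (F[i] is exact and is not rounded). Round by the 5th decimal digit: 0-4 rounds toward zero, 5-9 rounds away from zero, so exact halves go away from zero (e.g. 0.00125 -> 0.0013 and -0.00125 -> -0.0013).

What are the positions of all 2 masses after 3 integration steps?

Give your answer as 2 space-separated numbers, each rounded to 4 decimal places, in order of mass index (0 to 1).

Step 0: x=[6.0000 10.0000] v=[0.0000 0.0000]
Step 1: x=[5.9200 10.0800] v=[-0.8000 0.8000]
Step 2: x=[5.7664 10.2336] v=[-1.5360 1.5360]
Step 3: x=[5.5515 10.4485] v=[-2.1491 2.1491]

Answer: 5.5515 10.4485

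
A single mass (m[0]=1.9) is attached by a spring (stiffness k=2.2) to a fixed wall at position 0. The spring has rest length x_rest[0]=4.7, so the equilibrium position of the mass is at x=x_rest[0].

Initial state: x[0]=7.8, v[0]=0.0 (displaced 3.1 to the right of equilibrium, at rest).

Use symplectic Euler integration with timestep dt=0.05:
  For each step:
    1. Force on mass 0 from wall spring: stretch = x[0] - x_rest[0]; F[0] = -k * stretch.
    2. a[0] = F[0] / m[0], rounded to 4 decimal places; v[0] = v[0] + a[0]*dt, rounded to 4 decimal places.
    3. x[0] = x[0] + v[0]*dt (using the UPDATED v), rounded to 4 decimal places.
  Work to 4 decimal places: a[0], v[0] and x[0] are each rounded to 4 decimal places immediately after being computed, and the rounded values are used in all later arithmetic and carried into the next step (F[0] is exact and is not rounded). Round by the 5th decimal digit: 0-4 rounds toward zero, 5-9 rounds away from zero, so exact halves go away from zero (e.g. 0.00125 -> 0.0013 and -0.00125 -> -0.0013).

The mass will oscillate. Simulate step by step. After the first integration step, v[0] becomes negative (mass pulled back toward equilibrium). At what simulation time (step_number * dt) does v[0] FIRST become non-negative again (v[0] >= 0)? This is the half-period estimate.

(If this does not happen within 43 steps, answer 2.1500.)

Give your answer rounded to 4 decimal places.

Answer: 2.1500

Derivation:
Step 0: x=[7.8000] v=[0.0000]
Step 1: x=[7.7910] v=[-0.1795]
Step 2: x=[7.7731] v=[-0.3585]
Step 3: x=[7.7463] v=[-0.5364]
Step 4: x=[7.7107] v=[-0.7128]
Step 5: x=[7.6663] v=[-0.8871]
Step 6: x=[7.6134] v=[-1.0588]
Step 7: x=[7.5520] v=[-1.2275]
Step 8: x=[7.4824] v=[-1.3926]
Step 9: x=[7.4047] v=[-1.5537]
Step 10: x=[7.3192] v=[-1.7103]
Step 11: x=[7.2261] v=[-1.8619]
Step 12: x=[7.1257] v=[-2.0082]
Step 13: x=[7.0183] v=[-2.1486]
Step 14: x=[6.9042] v=[-2.2828]
Step 15: x=[6.7837] v=[-2.4104]
Step 16: x=[6.6572] v=[-2.5310]
Step 17: x=[6.5250] v=[-2.6443]
Step 18: x=[6.3875] v=[-2.7500]
Step 19: x=[6.2451] v=[-2.8477]
Step 20: x=[6.0982] v=[-2.9372]
Step 21: x=[5.9473] v=[-3.0182]
Step 22: x=[5.7928] v=[-3.0904]
Step 23: x=[5.6351] v=[-3.1537]
Step 24: x=[5.4747] v=[-3.2078]
Step 25: x=[5.3121] v=[-3.2527]
Step 26: x=[5.1477] v=[-3.2881]
Step 27: x=[4.9820] v=[-3.3140]
Step 28: x=[4.8155] v=[-3.3303]
Step 29: x=[4.6487] v=[-3.3370]
Step 30: x=[4.4820] v=[-3.3340]
Step 31: x=[4.3159] v=[-3.3214]
Step 32: x=[4.1509] v=[-3.2992]
Step 33: x=[3.9875] v=[-3.2674]
Step 34: x=[3.8262] v=[-3.2262]
Step 35: x=[3.6674] v=[-3.1756]
Step 36: x=[3.5116] v=[-3.1158]
Step 37: x=[3.3593] v=[-3.0470]
Step 38: x=[3.2108] v=[-2.9694]
Step 39: x=[3.0666] v=[-2.8832]
Step 40: x=[2.9272] v=[-2.7886]
Step 41: x=[2.7929] v=[-2.6860]
Step 42: x=[2.6641] v=[-2.5756]
Step 43: x=[2.5412] v=[-2.4577]
v[0] did not become non-negative within 43 steps; using fallback time=2.1500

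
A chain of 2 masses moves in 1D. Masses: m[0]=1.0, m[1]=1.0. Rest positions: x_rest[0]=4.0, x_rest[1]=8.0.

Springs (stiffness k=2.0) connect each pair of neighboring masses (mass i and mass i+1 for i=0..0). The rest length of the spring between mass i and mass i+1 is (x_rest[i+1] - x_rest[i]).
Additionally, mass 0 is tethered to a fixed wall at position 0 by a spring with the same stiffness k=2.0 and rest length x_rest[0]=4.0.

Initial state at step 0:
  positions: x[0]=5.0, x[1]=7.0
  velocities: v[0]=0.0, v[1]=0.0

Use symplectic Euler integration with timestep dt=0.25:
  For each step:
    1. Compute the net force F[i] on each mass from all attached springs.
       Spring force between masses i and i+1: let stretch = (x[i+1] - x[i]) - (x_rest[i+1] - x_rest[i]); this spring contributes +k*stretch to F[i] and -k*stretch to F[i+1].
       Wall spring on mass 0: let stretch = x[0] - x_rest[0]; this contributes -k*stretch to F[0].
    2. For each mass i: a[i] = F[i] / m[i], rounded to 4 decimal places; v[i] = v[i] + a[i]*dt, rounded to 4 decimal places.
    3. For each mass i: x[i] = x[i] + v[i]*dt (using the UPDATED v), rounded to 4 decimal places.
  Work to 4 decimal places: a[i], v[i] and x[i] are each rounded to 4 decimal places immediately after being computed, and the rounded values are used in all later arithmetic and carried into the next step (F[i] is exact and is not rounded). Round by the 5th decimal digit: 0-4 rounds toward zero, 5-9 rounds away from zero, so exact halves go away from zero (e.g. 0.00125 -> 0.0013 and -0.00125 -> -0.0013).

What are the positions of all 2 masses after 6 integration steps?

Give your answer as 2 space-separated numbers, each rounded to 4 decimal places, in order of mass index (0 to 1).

Answer: 2.9870 8.5696

Derivation:
Step 0: x=[5.0000 7.0000] v=[0.0000 0.0000]
Step 1: x=[4.6250 7.2500] v=[-1.5000 1.0000]
Step 2: x=[4.0000 7.6719] v=[-2.5000 1.6875]
Step 3: x=[3.3340 8.1348] v=[-2.6641 1.8516]
Step 4: x=[2.8513 8.4976] v=[-1.9307 1.4512]
Step 5: x=[2.7180 8.6546] v=[-0.5332 0.6281]
Step 6: x=[2.9870 8.5696] v=[1.0761 -0.3402]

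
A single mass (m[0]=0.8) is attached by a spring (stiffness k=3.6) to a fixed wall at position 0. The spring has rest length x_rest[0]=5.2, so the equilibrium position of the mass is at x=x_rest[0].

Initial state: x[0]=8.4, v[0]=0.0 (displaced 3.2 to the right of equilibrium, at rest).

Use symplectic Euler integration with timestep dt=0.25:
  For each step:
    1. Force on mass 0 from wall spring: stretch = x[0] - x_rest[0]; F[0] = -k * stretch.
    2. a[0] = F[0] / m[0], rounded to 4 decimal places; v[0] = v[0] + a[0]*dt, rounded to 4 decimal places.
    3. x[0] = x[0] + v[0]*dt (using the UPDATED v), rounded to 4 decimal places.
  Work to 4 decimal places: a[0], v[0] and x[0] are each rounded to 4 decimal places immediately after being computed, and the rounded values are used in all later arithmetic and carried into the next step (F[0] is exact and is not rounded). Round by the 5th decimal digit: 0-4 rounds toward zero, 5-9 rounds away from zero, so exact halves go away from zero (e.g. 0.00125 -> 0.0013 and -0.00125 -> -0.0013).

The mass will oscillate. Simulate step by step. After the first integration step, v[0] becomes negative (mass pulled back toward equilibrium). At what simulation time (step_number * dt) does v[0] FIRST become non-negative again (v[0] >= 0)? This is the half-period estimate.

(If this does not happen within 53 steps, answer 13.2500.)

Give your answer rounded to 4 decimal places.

Step 0: x=[8.4000] v=[0.0000]
Step 1: x=[7.5000] v=[-3.6000]
Step 2: x=[5.9531] v=[-6.1875]
Step 3: x=[4.1944] v=[-7.0348]
Step 4: x=[2.7185] v=[-5.9035]
Step 5: x=[1.9406] v=[-3.1118]
Step 6: x=[2.0794] v=[0.5550]
First v>=0 after going negative at step 6, time=1.5000

Answer: 1.5000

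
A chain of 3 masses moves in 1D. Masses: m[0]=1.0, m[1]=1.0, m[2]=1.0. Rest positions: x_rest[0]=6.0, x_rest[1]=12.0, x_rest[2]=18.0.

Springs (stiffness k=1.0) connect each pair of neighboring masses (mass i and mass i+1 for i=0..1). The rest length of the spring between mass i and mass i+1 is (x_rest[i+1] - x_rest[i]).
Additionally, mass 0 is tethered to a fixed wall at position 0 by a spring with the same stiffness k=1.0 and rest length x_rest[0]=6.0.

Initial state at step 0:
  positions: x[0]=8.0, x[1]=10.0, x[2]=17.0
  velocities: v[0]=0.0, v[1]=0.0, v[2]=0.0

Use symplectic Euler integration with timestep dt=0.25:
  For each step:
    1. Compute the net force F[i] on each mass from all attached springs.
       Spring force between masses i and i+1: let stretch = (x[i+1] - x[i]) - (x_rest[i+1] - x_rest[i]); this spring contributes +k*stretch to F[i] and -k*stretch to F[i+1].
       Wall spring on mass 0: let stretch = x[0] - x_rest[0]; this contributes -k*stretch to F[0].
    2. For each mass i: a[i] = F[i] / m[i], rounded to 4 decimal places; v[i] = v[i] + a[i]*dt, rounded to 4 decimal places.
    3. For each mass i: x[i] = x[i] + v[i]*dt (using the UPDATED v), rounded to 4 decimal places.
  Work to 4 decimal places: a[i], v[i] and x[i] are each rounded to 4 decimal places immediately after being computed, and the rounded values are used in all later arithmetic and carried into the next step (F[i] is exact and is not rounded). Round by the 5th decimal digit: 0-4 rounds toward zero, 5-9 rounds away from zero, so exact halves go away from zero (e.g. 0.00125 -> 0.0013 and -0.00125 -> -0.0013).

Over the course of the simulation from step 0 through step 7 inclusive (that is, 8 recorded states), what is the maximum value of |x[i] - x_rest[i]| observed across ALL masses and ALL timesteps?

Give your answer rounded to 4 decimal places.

Answer: 2.3778

Derivation:
Step 0: x=[8.0000 10.0000 17.0000] v=[0.0000 0.0000 0.0000]
Step 1: x=[7.6250 10.3125 16.9375] v=[-1.5000 1.2500 -0.2500]
Step 2: x=[6.9414 10.8711 16.8359] v=[-2.7344 2.2344 -0.4063]
Step 3: x=[6.0696 11.5569 16.7365] v=[-3.4873 2.7432 -0.3975]
Step 4: x=[5.1614 12.2235 16.6884] v=[-3.6329 2.6663 -0.1924]
Step 5: x=[4.3720 12.7278 16.7363] v=[-3.1577 2.0170 0.1914]
Step 6: x=[3.8316 12.9604 16.9086] v=[-2.1618 0.9302 0.6893]
Step 7: x=[3.6222 12.8692 17.2092] v=[-0.8375 -0.3650 1.2023]
Max displacement = 2.3778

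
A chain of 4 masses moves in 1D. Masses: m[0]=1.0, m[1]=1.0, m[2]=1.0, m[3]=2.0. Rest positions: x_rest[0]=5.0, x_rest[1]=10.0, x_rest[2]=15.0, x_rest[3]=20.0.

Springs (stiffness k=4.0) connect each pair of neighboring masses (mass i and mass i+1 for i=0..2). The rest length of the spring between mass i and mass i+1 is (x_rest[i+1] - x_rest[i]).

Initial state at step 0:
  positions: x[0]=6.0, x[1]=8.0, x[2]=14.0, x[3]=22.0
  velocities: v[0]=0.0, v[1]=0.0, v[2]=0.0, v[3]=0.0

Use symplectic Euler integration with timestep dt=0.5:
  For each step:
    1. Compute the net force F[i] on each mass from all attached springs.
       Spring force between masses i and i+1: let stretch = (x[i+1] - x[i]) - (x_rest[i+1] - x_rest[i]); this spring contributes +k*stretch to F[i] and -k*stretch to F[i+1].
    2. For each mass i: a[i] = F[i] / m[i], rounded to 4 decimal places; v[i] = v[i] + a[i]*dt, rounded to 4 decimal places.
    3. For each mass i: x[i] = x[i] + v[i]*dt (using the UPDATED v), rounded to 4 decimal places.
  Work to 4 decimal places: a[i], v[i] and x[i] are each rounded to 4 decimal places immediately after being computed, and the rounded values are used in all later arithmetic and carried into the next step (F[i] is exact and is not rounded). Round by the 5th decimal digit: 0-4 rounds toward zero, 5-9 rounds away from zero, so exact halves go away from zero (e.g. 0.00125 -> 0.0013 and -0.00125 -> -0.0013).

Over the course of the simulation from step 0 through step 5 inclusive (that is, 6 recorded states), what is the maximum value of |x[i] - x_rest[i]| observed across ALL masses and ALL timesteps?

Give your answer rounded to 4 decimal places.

Step 0: x=[6.0000 8.0000 14.0000 22.0000] v=[0.0000 0.0000 0.0000 0.0000]
Step 1: x=[3.0000 12.0000 16.0000 20.5000] v=[-6.0000 8.0000 4.0000 -3.0000]
Step 2: x=[4.0000 11.0000 18.5000 19.2500] v=[2.0000 -2.0000 5.0000 -2.5000]
Step 3: x=[7.0000 10.5000 14.2500 20.1250] v=[6.0000 -1.0000 -8.5000 1.7500]
Step 4: x=[8.5000 10.2500 12.1250 20.5625] v=[3.0000 -0.5000 -4.2500 0.8750]
Step 5: x=[6.7500 10.1250 16.5625 19.2813] v=[-3.5000 -0.2500 8.8750 -2.5625]
Max displacement = 3.5000

Answer: 3.5000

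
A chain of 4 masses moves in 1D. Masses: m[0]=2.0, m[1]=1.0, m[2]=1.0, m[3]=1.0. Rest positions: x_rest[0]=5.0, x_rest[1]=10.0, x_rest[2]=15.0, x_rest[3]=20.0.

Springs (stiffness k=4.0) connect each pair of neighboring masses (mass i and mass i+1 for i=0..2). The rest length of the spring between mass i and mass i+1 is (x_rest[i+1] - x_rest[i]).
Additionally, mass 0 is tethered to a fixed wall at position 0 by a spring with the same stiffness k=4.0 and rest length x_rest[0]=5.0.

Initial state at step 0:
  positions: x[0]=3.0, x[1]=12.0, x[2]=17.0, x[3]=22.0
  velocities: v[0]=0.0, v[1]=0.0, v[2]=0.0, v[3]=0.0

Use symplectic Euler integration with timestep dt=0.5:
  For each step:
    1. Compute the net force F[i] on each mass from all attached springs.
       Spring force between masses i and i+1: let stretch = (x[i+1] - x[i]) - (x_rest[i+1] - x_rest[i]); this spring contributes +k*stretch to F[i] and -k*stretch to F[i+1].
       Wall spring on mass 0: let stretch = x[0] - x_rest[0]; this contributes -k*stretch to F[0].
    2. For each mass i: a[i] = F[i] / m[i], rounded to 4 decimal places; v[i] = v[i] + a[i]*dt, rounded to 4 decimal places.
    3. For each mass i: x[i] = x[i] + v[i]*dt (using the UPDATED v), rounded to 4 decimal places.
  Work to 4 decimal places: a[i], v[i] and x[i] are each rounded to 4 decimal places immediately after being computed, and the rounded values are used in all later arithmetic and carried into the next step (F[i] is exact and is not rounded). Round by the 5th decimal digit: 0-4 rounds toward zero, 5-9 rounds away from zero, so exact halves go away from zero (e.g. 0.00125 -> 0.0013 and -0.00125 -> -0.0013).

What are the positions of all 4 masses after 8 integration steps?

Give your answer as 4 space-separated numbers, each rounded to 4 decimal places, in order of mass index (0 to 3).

Step 0: x=[3.0000 12.0000 17.0000 22.0000] v=[0.0000 0.0000 0.0000 0.0000]
Step 1: x=[6.0000 8.0000 17.0000 22.0000] v=[6.0000 -8.0000 0.0000 0.0000]
Step 2: x=[7.0000 11.0000 13.0000 22.0000] v=[2.0000 6.0000 -8.0000 0.0000]
Step 3: x=[6.5000 12.0000 16.0000 18.0000] v=[-1.0000 2.0000 6.0000 -8.0000]
Step 4: x=[5.5000 11.5000 17.0000 17.0000] v=[-2.0000 -1.0000 2.0000 -2.0000]
Step 5: x=[4.7500 10.5000 12.5000 21.0000] v=[-1.5000 -2.0000 -9.0000 8.0000]
Step 6: x=[4.5000 5.7500 14.5000 21.5000] v=[-0.5000 -9.5000 4.0000 1.0000]
Step 7: x=[2.6250 8.5000 14.7500 20.0000] v=[-3.7500 5.5000 0.5000 -3.0000]
Step 8: x=[2.3750 11.6250 14.0000 18.2500] v=[-0.5000 6.2500 -1.5000 -3.5000]

Answer: 2.3750 11.6250 14.0000 18.2500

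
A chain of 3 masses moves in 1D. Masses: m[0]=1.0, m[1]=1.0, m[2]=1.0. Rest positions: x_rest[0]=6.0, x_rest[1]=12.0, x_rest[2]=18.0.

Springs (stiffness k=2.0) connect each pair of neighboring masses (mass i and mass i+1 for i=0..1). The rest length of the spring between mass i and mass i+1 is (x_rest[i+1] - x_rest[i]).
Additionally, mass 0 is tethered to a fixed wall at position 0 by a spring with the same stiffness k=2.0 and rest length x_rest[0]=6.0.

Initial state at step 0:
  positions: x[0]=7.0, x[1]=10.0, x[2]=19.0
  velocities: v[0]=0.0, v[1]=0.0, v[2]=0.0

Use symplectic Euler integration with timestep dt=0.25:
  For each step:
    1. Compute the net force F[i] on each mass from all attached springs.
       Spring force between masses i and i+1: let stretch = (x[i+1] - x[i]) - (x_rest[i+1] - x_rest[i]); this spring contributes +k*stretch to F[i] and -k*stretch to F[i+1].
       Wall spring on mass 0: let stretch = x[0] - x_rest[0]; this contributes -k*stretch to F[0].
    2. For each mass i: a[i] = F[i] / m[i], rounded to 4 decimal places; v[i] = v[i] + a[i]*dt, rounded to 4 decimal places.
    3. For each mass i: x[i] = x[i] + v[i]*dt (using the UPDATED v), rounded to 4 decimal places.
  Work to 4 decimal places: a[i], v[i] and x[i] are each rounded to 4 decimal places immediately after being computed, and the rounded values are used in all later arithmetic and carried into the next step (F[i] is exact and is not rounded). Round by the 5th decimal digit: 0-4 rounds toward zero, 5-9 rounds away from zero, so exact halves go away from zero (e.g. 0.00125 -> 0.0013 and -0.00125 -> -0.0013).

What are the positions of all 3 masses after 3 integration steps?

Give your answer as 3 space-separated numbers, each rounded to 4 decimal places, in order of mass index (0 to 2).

Step 0: x=[7.0000 10.0000 19.0000] v=[0.0000 0.0000 0.0000]
Step 1: x=[6.5000 10.7500 18.6250] v=[-2.0000 3.0000 -1.5000]
Step 2: x=[5.7188 11.9531 18.0156] v=[-3.1250 4.8125 -2.4375]
Step 3: x=[5.0020 13.1348 17.3984] v=[-2.8673 4.7266 -2.4688]

Answer: 5.0020 13.1348 17.3984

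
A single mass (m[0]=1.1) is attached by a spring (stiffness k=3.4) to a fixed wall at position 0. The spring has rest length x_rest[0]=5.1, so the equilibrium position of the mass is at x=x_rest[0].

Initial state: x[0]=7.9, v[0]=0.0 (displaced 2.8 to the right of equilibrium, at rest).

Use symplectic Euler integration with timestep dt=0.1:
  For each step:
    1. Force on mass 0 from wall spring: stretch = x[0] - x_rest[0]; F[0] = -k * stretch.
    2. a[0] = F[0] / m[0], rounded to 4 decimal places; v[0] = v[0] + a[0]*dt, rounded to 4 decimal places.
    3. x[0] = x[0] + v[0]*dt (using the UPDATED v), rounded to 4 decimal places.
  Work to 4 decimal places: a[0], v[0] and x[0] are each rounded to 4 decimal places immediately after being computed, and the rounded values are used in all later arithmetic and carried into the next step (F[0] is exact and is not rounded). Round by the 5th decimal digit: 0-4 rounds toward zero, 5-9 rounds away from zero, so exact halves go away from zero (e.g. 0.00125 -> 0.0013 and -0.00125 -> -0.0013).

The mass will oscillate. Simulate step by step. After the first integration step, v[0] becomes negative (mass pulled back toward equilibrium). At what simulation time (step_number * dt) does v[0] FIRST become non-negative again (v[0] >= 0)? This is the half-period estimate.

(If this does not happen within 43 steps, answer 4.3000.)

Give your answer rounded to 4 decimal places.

Step 0: x=[7.9000] v=[0.0000]
Step 1: x=[7.8135] v=[-0.8655]
Step 2: x=[7.6431] v=[-1.7042]
Step 3: x=[7.3941] v=[-2.4903]
Step 4: x=[7.0742] v=[-3.1994]
Step 5: x=[6.6932] v=[-3.8096]
Step 6: x=[6.2630] v=[-4.3020]
Step 7: x=[5.7969] v=[-4.6615]
Step 8: x=[5.3092] v=[-4.8769]
Step 9: x=[4.8150] v=[-4.9416]
Step 10: x=[4.3297] v=[-4.8535]
Step 11: x=[3.8682] v=[-4.6154]
Step 12: x=[3.4447] v=[-4.2347]
Step 13: x=[3.0724] v=[-3.7231]
Step 14: x=[2.7628] v=[-3.0964]
Step 15: x=[2.5254] v=[-2.3740]
Step 16: x=[2.3676] v=[-1.5782]
Step 17: x=[2.2942] v=[-0.7336]
Step 18: x=[2.3076] v=[0.1337]
First v>=0 after going negative at step 18, time=1.8000

Answer: 1.8000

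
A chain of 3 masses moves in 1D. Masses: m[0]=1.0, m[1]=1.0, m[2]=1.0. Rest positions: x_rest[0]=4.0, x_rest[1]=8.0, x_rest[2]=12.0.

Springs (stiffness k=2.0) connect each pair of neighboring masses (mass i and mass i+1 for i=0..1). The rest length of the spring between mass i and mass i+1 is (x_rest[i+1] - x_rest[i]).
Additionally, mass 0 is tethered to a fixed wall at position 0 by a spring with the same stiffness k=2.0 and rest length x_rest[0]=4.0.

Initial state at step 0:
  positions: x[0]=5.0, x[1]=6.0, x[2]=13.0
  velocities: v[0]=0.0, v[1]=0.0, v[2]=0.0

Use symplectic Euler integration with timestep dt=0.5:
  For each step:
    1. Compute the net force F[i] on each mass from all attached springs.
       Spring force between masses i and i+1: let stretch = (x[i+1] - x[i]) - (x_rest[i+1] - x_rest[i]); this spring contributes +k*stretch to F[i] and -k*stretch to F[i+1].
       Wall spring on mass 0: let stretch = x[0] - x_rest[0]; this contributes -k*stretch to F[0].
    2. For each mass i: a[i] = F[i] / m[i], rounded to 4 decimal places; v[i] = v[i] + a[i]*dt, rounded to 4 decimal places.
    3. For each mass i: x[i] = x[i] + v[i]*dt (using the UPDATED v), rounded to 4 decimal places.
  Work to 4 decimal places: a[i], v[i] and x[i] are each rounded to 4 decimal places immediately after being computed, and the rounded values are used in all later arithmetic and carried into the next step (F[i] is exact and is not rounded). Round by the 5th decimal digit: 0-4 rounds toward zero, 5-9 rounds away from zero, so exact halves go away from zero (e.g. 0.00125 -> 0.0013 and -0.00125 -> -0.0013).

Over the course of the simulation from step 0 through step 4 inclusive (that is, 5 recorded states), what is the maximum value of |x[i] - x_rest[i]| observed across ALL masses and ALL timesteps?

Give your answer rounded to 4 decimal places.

Step 0: x=[5.0000 6.0000 13.0000] v=[0.0000 0.0000 0.0000]
Step 1: x=[3.0000 9.0000 11.5000] v=[-4.0000 6.0000 -3.0000]
Step 2: x=[2.5000 10.2500 10.7500] v=[-1.0000 2.5000 -1.5000]
Step 3: x=[4.6250 7.8750 11.7500] v=[4.2500 -4.7500 2.0000]
Step 4: x=[6.0625 5.8125 12.8125] v=[2.8750 -4.1250 2.1250]
Max displacement = 2.2500

Answer: 2.2500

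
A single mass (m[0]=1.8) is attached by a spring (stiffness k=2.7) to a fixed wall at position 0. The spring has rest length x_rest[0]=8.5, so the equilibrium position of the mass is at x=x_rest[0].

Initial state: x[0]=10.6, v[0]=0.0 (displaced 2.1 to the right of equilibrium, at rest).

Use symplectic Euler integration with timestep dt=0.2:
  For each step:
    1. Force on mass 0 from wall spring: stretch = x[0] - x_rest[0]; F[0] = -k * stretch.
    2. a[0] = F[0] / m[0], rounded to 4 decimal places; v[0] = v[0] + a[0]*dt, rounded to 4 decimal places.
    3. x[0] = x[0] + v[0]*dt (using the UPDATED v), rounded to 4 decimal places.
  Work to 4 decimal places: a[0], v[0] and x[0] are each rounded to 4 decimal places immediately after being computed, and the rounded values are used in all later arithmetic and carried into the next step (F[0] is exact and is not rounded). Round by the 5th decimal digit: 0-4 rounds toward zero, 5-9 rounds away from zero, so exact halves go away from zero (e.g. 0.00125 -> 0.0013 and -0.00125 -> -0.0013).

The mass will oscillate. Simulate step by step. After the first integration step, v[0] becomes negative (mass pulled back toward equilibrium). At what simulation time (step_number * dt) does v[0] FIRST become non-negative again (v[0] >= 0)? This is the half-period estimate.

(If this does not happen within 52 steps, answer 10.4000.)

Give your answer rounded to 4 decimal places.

Step 0: x=[10.6000] v=[0.0000]
Step 1: x=[10.4740] v=[-0.6300]
Step 2: x=[10.2296] v=[-1.2222]
Step 3: x=[9.8814] v=[-1.7411]
Step 4: x=[9.4503] v=[-2.1555]
Step 5: x=[8.9622] v=[-2.4406]
Step 6: x=[8.4463] v=[-2.5793]
Step 7: x=[7.9337] v=[-2.5632]
Step 8: x=[7.4550] v=[-2.3933]
Step 9: x=[7.0390] v=[-2.0798]
Step 10: x=[6.7107] v=[-1.6415]
Step 11: x=[6.4898] v=[-1.1047]
Step 12: x=[6.3895] v=[-0.5016]
Step 13: x=[6.4158] v=[0.1316]
First v>=0 after going negative at step 13, time=2.6000

Answer: 2.6000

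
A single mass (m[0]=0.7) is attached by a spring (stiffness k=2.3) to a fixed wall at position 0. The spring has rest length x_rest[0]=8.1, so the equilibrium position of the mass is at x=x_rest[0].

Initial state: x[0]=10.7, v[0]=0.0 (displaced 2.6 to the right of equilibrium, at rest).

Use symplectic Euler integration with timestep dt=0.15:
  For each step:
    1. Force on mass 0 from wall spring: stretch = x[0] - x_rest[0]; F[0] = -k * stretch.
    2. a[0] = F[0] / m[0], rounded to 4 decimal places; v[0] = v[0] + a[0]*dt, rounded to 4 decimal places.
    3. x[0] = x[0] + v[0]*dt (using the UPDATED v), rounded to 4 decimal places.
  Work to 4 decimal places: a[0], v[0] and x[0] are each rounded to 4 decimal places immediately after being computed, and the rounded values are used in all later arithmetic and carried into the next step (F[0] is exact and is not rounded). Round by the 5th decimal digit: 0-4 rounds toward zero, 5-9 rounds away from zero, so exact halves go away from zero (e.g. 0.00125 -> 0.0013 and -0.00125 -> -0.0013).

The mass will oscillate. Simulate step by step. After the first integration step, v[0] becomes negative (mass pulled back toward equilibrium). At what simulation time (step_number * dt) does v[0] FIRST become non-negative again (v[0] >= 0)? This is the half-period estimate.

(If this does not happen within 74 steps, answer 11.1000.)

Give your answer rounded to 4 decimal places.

Step 0: x=[10.7000] v=[0.0000]
Step 1: x=[10.5078] v=[-1.2814]
Step 2: x=[10.1376] v=[-2.4681]
Step 3: x=[9.6167] v=[-3.4724]
Step 4: x=[8.9837] v=[-4.2199]
Step 5: x=[8.2854] v=[-4.6554]
Step 6: x=[7.5734] v=[-4.7468]
Step 7: x=[6.9003] v=[-4.4873]
Step 8: x=[6.3159] v=[-3.8960]
Step 9: x=[5.8634] v=[-3.0167]
Step 10: x=[5.5762] v=[-1.9144]
Step 11: x=[5.4756] v=[-0.6705]
Step 12: x=[5.5691] v=[0.6230]
First v>=0 after going negative at step 12, time=1.8000

Answer: 1.8000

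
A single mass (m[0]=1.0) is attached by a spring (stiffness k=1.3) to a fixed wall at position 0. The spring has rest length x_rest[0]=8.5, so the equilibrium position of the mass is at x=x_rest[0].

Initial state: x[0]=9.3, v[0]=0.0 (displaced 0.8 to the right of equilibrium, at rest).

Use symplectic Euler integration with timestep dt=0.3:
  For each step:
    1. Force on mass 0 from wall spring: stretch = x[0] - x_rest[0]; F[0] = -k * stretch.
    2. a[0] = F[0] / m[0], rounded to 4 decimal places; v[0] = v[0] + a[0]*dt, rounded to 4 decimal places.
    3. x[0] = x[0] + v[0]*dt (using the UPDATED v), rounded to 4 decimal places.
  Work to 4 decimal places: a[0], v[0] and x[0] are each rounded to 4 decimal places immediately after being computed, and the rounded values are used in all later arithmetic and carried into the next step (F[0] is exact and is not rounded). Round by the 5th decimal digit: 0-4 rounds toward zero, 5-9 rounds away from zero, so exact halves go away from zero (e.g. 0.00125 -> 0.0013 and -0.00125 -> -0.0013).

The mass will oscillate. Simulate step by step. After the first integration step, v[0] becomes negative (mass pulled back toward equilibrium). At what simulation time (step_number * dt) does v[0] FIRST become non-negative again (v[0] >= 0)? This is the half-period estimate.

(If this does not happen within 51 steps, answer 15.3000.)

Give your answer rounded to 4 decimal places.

Answer: 3.0000

Derivation:
Step 0: x=[9.3000] v=[0.0000]
Step 1: x=[9.2064] v=[-0.3120]
Step 2: x=[9.0302] v=[-0.5875]
Step 3: x=[8.7919] v=[-0.7943]
Step 4: x=[8.5194] v=[-0.9082]
Step 5: x=[8.2447] v=[-0.9158]
Step 6: x=[7.9998] v=[-0.8162]
Step 7: x=[7.8135] v=[-0.6211]
Step 8: x=[7.7075] v=[-0.3534]
Step 9: x=[7.6942] v=[-0.0443]
Step 10: x=[7.7752] v=[0.2700]
First v>=0 after going negative at step 10, time=3.0000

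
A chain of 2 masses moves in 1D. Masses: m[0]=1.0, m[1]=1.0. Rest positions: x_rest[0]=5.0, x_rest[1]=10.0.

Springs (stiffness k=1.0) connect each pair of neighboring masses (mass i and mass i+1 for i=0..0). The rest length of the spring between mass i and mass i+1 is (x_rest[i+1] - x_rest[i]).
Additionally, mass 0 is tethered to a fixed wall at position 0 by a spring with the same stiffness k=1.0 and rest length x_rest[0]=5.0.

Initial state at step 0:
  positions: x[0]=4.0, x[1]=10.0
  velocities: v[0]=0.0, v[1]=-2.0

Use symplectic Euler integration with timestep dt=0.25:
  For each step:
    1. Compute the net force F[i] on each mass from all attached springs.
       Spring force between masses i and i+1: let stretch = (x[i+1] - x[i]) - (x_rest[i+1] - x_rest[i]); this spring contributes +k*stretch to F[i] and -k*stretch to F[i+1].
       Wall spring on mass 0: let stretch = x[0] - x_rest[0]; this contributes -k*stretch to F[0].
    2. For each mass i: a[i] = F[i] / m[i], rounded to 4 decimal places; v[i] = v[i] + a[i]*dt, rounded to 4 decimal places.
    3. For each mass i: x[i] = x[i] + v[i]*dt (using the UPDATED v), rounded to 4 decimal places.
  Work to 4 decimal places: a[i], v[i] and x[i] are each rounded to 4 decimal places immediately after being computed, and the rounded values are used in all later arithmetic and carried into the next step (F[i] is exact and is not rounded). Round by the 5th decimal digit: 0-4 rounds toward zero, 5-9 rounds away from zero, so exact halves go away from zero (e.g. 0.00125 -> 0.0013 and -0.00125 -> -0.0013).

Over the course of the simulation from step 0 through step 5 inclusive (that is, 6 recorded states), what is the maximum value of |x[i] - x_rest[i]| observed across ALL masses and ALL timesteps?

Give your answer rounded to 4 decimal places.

Step 0: x=[4.0000 10.0000] v=[0.0000 -2.0000]
Step 1: x=[4.1250 9.4375] v=[0.5000 -2.2500]
Step 2: x=[4.3242 8.8555] v=[0.7969 -2.3281]
Step 3: x=[4.5364 8.3028] v=[0.8487 -2.2109]
Step 4: x=[4.7005 7.8272] v=[0.6562 -1.9025]
Step 5: x=[4.7662 7.4687] v=[0.2628 -1.4342]
Max displacement = 2.5313

Answer: 2.5313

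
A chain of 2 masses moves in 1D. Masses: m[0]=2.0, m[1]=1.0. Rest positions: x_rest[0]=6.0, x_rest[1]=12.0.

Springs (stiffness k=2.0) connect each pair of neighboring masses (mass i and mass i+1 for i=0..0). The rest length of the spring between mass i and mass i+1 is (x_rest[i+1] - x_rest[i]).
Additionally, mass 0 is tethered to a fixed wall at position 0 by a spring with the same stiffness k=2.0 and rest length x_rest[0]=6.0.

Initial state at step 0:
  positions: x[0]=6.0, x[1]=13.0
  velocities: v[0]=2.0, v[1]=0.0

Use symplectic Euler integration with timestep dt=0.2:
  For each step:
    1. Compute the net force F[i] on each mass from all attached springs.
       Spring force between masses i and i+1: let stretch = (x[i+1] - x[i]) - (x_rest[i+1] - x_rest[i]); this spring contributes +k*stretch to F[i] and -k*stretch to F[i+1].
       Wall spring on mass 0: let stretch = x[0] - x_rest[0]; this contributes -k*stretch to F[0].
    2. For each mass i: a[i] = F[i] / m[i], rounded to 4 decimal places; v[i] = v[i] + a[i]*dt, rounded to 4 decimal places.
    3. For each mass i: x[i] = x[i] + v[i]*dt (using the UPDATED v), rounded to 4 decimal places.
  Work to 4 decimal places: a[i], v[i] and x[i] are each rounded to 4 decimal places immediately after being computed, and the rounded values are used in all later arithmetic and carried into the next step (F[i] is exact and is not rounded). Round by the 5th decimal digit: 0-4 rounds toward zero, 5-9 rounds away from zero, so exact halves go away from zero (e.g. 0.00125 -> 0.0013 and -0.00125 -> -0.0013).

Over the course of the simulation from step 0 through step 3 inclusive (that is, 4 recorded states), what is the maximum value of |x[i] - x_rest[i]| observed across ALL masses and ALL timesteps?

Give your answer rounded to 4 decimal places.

Answer: 1.2847

Derivation:
Step 0: x=[6.0000 13.0000] v=[2.0000 0.0000]
Step 1: x=[6.4400 12.9200] v=[2.2000 -0.4000]
Step 2: x=[6.8816 12.8016] v=[2.2080 -0.5920]
Step 3: x=[7.2847 12.6896] v=[2.0157 -0.5600]
Max displacement = 1.2847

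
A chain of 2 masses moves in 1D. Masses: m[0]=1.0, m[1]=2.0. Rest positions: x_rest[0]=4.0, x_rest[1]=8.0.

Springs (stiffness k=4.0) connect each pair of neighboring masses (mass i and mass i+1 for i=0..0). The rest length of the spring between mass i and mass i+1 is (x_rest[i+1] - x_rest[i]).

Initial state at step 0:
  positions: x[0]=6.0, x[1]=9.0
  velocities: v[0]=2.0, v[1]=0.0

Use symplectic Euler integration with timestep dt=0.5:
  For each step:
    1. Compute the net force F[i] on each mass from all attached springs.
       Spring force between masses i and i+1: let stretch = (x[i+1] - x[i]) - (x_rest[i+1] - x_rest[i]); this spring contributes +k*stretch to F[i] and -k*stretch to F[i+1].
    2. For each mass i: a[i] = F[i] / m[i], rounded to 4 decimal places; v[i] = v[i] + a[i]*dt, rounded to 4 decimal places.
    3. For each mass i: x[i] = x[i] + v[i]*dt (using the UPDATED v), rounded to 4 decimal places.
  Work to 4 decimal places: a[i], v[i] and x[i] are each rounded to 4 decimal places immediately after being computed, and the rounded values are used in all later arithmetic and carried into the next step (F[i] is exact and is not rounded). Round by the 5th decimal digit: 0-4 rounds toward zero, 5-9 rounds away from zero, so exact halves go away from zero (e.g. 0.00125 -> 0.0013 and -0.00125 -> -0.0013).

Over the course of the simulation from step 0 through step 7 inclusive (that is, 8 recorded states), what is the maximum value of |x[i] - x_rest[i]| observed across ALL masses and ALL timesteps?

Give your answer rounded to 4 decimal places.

Step 0: x=[6.0000 9.0000] v=[2.0000 0.0000]
Step 1: x=[6.0000 9.5000] v=[0.0000 1.0000]
Step 2: x=[5.5000 10.2500] v=[-1.0000 1.5000]
Step 3: x=[5.7500 10.6250] v=[0.5000 0.7500]
Step 4: x=[6.8750 10.5625] v=[2.2500 -0.1250]
Step 5: x=[7.6875 10.6563] v=[1.6250 0.1875]
Step 6: x=[7.4688 11.2657] v=[-0.4374 1.2187]
Step 7: x=[7.0470 11.9766] v=[-0.8436 1.4218]
Max displacement = 3.9766

Answer: 3.9766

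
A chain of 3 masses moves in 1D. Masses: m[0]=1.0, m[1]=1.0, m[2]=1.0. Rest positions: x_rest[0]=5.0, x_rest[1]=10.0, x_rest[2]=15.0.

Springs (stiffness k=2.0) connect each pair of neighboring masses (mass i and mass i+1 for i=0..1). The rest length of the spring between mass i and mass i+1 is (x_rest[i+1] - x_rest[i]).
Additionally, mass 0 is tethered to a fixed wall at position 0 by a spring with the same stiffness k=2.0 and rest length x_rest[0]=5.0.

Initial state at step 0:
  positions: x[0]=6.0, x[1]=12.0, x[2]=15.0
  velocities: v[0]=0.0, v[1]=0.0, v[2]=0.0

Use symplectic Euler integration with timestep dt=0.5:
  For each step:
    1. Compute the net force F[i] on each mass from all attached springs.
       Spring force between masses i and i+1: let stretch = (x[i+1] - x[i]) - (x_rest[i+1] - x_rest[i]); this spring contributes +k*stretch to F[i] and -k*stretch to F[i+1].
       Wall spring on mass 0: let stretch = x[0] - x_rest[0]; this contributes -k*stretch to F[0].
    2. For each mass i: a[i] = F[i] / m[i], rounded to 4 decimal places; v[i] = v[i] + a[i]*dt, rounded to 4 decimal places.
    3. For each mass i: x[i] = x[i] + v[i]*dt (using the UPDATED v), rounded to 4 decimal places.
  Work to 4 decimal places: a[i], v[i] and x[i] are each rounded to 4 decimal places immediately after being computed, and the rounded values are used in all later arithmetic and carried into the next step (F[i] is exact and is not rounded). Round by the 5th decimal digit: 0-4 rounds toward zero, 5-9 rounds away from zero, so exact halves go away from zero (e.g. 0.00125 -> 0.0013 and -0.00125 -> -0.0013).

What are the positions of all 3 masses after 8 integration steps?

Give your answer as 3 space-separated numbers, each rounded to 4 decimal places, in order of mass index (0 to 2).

Answer: 4.1953 9.8087 13.6485

Derivation:
Step 0: x=[6.0000 12.0000 15.0000] v=[0.0000 0.0000 0.0000]
Step 1: x=[6.0000 10.5000 16.0000] v=[0.0000 -3.0000 2.0000]
Step 2: x=[5.2500 9.5000 16.7500] v=[-1.5000 -2.0000 1.5000]
Step 3: x=[4.0000 10.0000 16.3750] v=[-2.5000 1.0000 -0.7500]
Step 4: x=[3.7500 10.6875 15.3125] v=[-0.5000 1.3750 -2.1250]
Step 5: x=[5.0938 10.2188 14.4375] v=[2.6875 -0.9375 -1.7500]
Step 6: x=[6.4532 9.2969 13.9532] v=[2.7187 -1.8438 -0.9687]
Step 7: x=[6.0078 9.2813 13.6407] v=[-0.8908 -0.0312 -0.6250]
Step 8: x=[4.1953 9.8087 13.6485] v=[-3.6251 1.0547 0.0156]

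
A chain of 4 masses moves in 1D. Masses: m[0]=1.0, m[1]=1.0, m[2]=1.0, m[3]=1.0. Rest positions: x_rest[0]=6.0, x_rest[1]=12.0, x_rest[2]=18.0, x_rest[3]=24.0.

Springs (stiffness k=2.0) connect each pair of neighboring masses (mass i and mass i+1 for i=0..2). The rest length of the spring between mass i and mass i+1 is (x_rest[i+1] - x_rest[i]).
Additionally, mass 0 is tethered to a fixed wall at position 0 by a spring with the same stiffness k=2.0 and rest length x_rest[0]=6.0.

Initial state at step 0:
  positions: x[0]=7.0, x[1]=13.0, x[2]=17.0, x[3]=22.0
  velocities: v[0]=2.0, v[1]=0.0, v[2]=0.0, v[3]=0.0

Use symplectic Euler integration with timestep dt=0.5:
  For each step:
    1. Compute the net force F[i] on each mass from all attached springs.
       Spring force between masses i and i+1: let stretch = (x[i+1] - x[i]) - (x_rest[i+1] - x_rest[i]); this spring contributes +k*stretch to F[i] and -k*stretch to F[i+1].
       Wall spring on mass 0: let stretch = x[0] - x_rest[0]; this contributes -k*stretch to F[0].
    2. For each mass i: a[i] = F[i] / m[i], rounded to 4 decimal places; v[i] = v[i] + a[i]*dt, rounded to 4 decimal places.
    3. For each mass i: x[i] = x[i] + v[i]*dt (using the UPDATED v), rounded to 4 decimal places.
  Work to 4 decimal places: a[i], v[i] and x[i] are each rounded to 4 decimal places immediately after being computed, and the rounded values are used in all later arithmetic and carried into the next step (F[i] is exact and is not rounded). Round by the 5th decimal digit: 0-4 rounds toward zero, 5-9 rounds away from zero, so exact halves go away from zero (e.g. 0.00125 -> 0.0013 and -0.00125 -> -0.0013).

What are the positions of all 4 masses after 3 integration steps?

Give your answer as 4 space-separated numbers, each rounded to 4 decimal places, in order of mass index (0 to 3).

Answer: 4.7500 11.6250 17.7500 24.6250

Derivation:
Step 0: x=[7.0000 13.0000 17.0000 22.0000] v=[2.0000 0.0000 0.0000 0.0000]
Step 1: x=[7.5000 12.0000 17.5000 22.5000] v=[1.0000 -2.0000 1.0000 1.0000]
Step 2: x=[6.5000 11.5000 17.7500 23.5000] v=[-2.0000 -1.0000 0.5000 2.0000]
Step 3: x=[4.7500 11.6250 17.7500 24.6250] v=[-3.5000 0.2500 0.0000 2.2500]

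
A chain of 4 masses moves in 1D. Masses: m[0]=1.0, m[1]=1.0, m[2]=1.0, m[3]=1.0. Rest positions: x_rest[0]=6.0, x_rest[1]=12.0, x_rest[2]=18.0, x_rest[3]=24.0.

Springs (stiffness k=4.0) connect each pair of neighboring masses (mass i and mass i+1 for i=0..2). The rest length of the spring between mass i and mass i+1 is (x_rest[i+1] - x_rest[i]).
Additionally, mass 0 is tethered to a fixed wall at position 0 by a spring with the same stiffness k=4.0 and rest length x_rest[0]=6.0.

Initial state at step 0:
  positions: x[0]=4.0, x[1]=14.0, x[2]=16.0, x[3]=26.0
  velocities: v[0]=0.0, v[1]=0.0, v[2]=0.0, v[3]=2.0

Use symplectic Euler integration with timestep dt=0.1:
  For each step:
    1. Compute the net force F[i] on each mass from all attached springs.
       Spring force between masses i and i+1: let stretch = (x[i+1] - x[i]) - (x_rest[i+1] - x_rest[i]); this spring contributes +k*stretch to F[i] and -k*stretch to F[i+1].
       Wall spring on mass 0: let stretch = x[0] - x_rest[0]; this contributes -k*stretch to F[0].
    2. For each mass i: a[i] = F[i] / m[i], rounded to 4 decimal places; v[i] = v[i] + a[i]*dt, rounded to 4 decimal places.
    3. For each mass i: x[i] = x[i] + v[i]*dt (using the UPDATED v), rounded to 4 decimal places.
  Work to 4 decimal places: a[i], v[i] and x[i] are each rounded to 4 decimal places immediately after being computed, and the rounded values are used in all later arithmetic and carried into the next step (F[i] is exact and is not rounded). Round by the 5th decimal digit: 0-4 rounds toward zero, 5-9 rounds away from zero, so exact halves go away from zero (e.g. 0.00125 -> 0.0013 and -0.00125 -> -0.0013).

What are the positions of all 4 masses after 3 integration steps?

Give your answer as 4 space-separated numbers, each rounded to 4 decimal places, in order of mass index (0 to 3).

Answer: 5.2845 12.3134 17.7333 25.7021

Derivation:
Step 0: x=[4.0000 14.0000 16.0000 26.0000] v=[0.0000 0.0000 0.0000 2.0000]
Step 1: x=[4.2400 13.6800 16.3200 26.0400] v=[2.4000 -3.2000 3.2000 0.4000]
Step 2: x=[4.6880 13.0880 16.9232 25.9312] v=[4.4800 -5.9200 6.0320 -1.0880]
Step 3: x=[5.2845 12.3134 17.7333 25.7021] v=[5.9648 -7.7459 8.1011 -2.2912]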